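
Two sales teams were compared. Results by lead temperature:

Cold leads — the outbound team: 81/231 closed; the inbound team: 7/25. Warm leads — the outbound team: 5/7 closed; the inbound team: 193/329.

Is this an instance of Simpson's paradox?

Cold: the outbound team 81/231 = 35.1%, the inbound team 7/25 = 28.0% → the outbound team
Warm: the outbound team 5/7 = 71.4%, the inbound team 193/329 = 58.7% → the outbound team
Overall: the outbound team 86/238 = 36.1%, the inbound team 200/354 = 56.5% → the inbound team
The outbound team wins each lead group but the inbound team wins overall — the comparison reverses. The outbound team's leads skew toward cold, which has a lower base rate.

Yes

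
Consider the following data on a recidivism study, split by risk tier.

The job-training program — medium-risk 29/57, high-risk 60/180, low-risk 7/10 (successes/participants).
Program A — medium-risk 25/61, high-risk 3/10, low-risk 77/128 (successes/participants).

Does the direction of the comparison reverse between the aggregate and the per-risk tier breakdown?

Yes

Medium-risk: the job-training program 29/57 = 50.9%, Program A 25/61 = 41.0% → the job-training program
High-risk: the job-training program 60/180 = 33.3%, Program A 3/10 = 30.0% → the job-training program
Low-risk: the job-training program 7/10 = 70.0%, Program A 77/128 = 60.2% → the job-training program
Overall: the job-training program 96/247 = 38.9%, Program A 105/199 = 52.8% → Program A
The job-training program wins each risk group but Program A wins overall — the comparison reverses. The job-training program's participants skew toward high-risk, which has a lower base rate.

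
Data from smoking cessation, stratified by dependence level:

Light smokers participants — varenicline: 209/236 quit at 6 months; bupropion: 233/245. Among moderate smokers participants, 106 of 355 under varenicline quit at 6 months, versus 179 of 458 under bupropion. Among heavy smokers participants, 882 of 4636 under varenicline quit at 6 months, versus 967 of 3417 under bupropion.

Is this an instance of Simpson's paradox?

Light smokers: varenicline 209/236 = 88.6%, bupropion 233/245 = 95.1% → bupropion
Moderate smokers: varenicline 106/355 = 29.9%, bupropion 179/458 = 39.1% → bupropion
Heavy smokers: varenicline 882/4636 = 19.0%, bupropion 967/3417 = 28.3% → bupropion
Overall: varenicline 1197/5227 = 22.9%, bupropion 1379/4120 = 33.5% → bupropion
Bupropion wins overall and in every dependence group — no reversal.

No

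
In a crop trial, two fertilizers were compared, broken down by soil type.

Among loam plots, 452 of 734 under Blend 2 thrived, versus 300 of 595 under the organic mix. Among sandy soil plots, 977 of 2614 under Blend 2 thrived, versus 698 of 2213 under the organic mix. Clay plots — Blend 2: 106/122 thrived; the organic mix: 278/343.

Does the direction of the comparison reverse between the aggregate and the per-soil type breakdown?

Loam: Blend 2 452/734 = 61.6%, the organic mix 300/595 = 50.4% → Blend 2
Sandy soil: Blend 2 977/2614 = 37.4%, the organic mix 698/2213 = 31.5% → Blend 2
Clay: Blend 2 106/122 = 86.9%, the organic mix 278/343 = 81.0% → Blend 2
Overall: Blend 2 1535/3470 = 44.2%, the organic mix 1276/3151 = 40.5% → Blend 2
Blend 2 wins overall and in every soil group — no reversal.

No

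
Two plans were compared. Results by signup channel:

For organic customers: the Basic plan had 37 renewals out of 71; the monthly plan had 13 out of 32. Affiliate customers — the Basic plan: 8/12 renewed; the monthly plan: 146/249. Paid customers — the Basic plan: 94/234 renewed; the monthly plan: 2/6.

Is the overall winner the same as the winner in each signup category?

Organic: the Basic plan 37/71 = 52.1%, the monthly plan 13/32 = 40.6% → the Basic plan
Affiliate: the Basic plan 8/12 = 66.7%, the monthly plan 146/249 = 58.6% → the Basic plan
Paid: the Basic plan 94/234 = 40.2%, the monthly plan 2/6 = 33.3% → the Basic plan
Overall: the Basic plan 139/317 = 43.8%, the monthly plan 161/287 = 56.1% → the monthly plan
The Basic plan wins each signup group but the monthly plan wins overall — the comparison reverses. The Basic plan's customers skew toward paid, which has a lower base rate.

No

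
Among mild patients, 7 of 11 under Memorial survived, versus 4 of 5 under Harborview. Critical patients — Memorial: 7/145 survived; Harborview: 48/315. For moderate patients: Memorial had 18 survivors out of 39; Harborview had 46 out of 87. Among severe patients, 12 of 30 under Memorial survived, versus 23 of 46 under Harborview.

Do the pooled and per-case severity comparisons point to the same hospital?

Yes

Mild: Memorial 7/11 = 63.6%, Harborview 4/5 = 80.0% → Harborview
Critical: Memorial 7/145 = 4.8%, Harborview 48/315 = 15.2% → Harborview
Moderate: Memorial 18/39 = 46.2%, Harborview 46/87 = 52.9% → Harborview
Severe: Memorial 12/30 = 40.0%, Harborview 23/46 = 50.0% → Harborview
Overall: Memorial 44/225 = 19.6%, Harborview 121/453 = 26.7% → Harborview
Harborview wins overall and in every case group — no reversal.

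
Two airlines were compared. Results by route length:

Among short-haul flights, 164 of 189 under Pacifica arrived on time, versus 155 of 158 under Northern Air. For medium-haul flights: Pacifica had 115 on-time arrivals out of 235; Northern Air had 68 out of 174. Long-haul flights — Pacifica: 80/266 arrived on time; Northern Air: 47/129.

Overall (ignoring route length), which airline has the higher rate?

Northern Air

Short-haul: Pacifica 164/189 = 86.8%, Northern Air 155/158 = 98.1% → Northern Air
Medium-haul: Pacifica 115/235 = 48.9%, Northern Air 68/174 = 39.1% → Pacifica
Long-haul: Pacifica 80/266 = 30.1%, Northern Air 47/129 = 36.4% → Northern Air
Overall: Pacifica 359/690 = 52.0%, Northern Air 270/461 = 58.6% → Northern Air
(Neither sweeps every route group, but Northern Air has the higher pooled rate.)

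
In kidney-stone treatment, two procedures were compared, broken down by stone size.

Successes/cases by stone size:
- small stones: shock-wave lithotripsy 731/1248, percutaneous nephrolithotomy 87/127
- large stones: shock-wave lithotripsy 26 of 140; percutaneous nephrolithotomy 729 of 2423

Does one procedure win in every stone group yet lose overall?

Yes

Small stones: shock-wave lithotripsy 731/1248 = 58.6%, percutaneous nephrolithotomy 87/127 = 68.5% → percutaneous nephrolithotomy
Large stones: shock-wave lithotripsy 26/140 = 18.6%, percutaneous nephrolithotomy 729/2423 = 30.1% → percutaneous nephrolithotomy
Overall: shock-wave lithotripsy 757/1388 = 54.5%, percutaneous nephrolithotomy 816/2550 = 32.0% → shock-wave lithotripsy
Percutaneous nephrolithotomy wins each stone group but shock-wave lithotripsy wins overall — the comparison reverses. Percutaneous nephrolithotomy's cases skew toward large stones, which has a lower base rate.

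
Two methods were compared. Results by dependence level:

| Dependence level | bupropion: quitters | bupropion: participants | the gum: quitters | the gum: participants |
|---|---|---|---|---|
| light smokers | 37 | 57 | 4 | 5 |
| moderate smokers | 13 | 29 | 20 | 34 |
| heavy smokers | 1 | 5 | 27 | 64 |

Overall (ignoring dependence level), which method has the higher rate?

bupropion

Light smokers: bupropion 37/57 = 64.9%, the gum 4/5 = 80.0% → the gum
Moderate smokers: bupropion 13/29 = 44.8%, the gum 20/34 = 58.8% → the gum
Heavy smokers: bupropion 1/5 = 20.0%, the gum 27/64 = 42.2% → the gum
Overall: bupropion 51/91 = 56.0%, the gum 51/103 = 49.5% → bupropion
(The gum wins every dependence group but bupropion wins overall — the gum's participants skew toward the low-rate heavy smokers group.)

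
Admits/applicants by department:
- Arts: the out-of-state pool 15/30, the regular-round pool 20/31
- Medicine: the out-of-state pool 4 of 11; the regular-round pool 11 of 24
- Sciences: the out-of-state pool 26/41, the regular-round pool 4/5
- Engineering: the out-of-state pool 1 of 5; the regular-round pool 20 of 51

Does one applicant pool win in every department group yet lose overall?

Arts: the out-of-state pool 15/30 = 50.0%, the regular-round pool 20/31 = 64.5% → the regular-round pool
Medicine: the out-of-state pool 4/11 = 36.4%, the regular-round pool 11/24 = 45.8% → the regular-round pool
Sciences: the out-of-state pool 26/41 = 63.4%, the regular-round pool 4/5 = 80.0% → the regular-round pool
Engineering: the out-of-state pool 1/5 = 20.0%, the regular-round pool 20/51 = 39.2% → the regular-round pool
Overall: the out-of-state pool 46/87 = 52.9%, the regular-round pool 55/111 = 49.5% → the out-of-state pool
The regular-round pool wins each department group but the out-of-state pool wins overall — the comparison reverses. The regular-round pool's applicants skew toward Engineering, which has a lower base rate.

Yes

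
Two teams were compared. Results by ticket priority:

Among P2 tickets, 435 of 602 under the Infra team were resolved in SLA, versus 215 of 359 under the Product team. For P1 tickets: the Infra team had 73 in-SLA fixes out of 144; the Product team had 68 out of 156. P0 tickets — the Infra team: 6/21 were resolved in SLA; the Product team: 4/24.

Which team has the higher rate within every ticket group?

the Infra team

P2: the Infra team 435/602 = 72.3%, the Product team 215/359 = 59.9% → the Infra team
P1: the Infra team 73/144 = 50.7%, the Product team 68/156 = 43.6% → the Infra team
P0: the Infra team 6/21 = 28.6%, the Product team 4/24 = 16.7% → the Infra team
The Infra team has the higher rate in all 3 groups.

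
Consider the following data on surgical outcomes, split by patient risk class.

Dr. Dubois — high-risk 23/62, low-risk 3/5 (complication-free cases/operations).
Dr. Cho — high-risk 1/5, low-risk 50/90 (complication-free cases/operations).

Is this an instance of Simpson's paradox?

Yes

High-risk: Dr. Dubois 23/62 = 37.1%, Dr. Cho 1/5 = 20.0% → Dr. Dubois
Low-risk: Dr. Dubois 3/5 = 60.0%, Dr. Cho 50/90 = 55.6% → Dr. Dubois
Overall: Dr. Dubois 26/67 = 38.8%, Dr. Cho 51/95 = 53.7% → Dr. Cho
Dr. Dubois wins each patient risk group but Dr. Cho wins overall — the comparison reverses. Dr. Dubois's operations skew toward high-risk, which has a lower base rate.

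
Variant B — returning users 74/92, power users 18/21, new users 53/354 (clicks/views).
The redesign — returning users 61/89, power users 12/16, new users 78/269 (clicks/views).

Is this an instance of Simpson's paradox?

No

Returning users: Variant B 74/92 = 80.4%, the redesign 61/89 = 68.5% → Variant B
Power users: Variant B 18/21 = 85.7%, the redesign 12/16 = 75.0% → Variant B
New users: Variant B 53/354 = 15.0%, the redesign 78/269 = 29.0% → the redesign
Overall: Variant B 145/467 = 31.0%, the redesign 151/374 = 40.4% → the redesign
Neither sweeps: Variant B wins 2 of 3 groups, the redesign wins 1. The redesign wins overall but not every group — no Simpson reversal.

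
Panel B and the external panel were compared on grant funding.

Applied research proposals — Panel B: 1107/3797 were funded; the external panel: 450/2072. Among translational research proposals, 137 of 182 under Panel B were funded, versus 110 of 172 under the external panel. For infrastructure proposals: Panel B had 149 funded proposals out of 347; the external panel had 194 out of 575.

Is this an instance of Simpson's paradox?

Applied research: Panel B 1107/3797 = 29.2%, the external panel 450/2072 = 21.7% → Panel B
Translational research: Panel B 137/182 = 75.3%, the external panel 110/172 = 64.0% → Panel B
Infrastructure: Panel B 149/347 = 42.9%, the external panel 194/575 = 33.7% → Panel B
Overall: Panel B 1393/4326 = 32.2%, the external panel 754/2819 = 26.7% → Panel B
Panel B wins overall and in every proposal group — no reversal.

No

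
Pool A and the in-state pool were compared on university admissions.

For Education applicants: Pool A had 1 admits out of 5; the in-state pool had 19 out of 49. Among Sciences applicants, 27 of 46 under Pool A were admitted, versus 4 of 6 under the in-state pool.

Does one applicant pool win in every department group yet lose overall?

Education: Pool A 1/5 = 20.0%, the in-state pool 19/49 = 38.8% → the in-state pool
Sciences: Pool A 27/46 = 58.7%, the in-state pool 4/6 = 66.7% → the in-state pool
Overall: Pool A 28/51 = 54.9%, the in-state pool 23/55 = 41.8% → Pool A
The in-state pool wins each department group but Pool A wins overall — the comparison reverses. The in-state pool's applicants skew toward Education, which has a lower base rate.

Yes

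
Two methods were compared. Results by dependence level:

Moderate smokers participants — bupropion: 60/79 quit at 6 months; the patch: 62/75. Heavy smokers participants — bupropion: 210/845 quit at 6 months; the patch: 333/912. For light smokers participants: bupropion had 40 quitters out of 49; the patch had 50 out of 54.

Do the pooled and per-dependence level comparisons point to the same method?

Yes

Moderate smokers: bupropion 60/79 = 75.9%, the patch 62/75 = 82.7% → the patch
Heavy smokers: bupropion 210/845 = 24.9%, the patch 333/912 = 36.5% → the patch
Light smokers: bupropion 40/49 = 81.6%, the patch 50/54 = 92.6% → the patch
Overall: bupropion 310/973 = 31.9%, the patch 445/1041 = 42.7% → the patch
The patch wins overall and in every dependence group — no reversal.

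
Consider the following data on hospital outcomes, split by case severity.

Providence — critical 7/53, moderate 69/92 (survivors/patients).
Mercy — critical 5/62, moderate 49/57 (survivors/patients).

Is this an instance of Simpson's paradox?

Critical: Providence 7/53 = 13.2%, Mercy 5/62 = 8.1% → Providence
Moderate: Providence 69/92 = 75.0%, Mercy 49/57 = 86.0% → Mercy
Overall: Providence 76/145 = 52.4%, Mercy 54/119 = 45.4% → Providence
Neither sweeps: Providence wins 1 of 2 groups, Mercy wins 1. Providence wins overall but not every group — no Simpson reversal.

No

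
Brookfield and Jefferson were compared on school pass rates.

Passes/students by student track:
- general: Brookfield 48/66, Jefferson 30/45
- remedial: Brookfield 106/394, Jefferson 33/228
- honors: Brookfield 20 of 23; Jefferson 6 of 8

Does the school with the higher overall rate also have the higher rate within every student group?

Yes

General: Brookfield 48/66 = 72.7%, Jefferson 30/45 = 66.7% → Brookfield
Remedial: Brookfield 106/394 = 26.9%, Jefferson 33/228 = 14.5% → Brookfield
Honors: Brookfield 20/23 = 87.0%, Jefferson 6/8 = 75.0% → Brookfield
Overall: Brookfield 174/483 = 36.0%, Jefferson 69/281 = 24.6% → Brookfield
Brookfield wins overall and in every student group — no reversal.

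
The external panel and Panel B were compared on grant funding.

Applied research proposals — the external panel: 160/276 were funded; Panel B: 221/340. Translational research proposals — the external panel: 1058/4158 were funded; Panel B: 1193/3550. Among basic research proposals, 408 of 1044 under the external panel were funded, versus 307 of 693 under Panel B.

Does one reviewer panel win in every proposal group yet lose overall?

No

Applied research: the external panel 160/276 = 58.0%, Panel B 221/340 = 65.0% → Panel B
Translational research: the external panel 1058/4158 = 25.4%, Panel B 1193/3550 = 33.6% → Panel B
Basic research: the external panel 408/1044 = 39.1%, Panel B 307/693 = 44.3% → Panel B
Overall: the external panel 1626/5478 = 29.7%, Panel B 1721/4583 = 37.6% → Panel B
Panel B wins overall and in every proposal group — no reversal.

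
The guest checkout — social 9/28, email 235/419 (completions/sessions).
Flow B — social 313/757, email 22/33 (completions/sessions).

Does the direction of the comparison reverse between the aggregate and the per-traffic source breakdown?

Social: the guest checkout 9/28 = 32.1%, Flow B 313/757 = 41.3% → Flow B
Email: the guest checkout 235/419 = 56.1%, Flow B 22/33 = 66.7% → Flow B
Overall: the guest checkout 244/447 = 54.6%, Flow B 335/790 = 42.4% → the guest checkout
Flow B wins each traffic group but the guest checkout wins overall — the comparison reverses. Flow B's sessions skew toward social, which has a lower base rate.

Yes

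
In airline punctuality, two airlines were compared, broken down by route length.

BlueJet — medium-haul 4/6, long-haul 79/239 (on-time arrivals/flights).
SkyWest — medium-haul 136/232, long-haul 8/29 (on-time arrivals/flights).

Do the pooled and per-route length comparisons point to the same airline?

No

Medium-haul: BlueJet 4/6 = 66.7%, SkyWest 136/232 = 58.6% → BlueJet
Long-haul: BlueJet 79/239 = 33.1%, SkyWest 8/29 = 27.6% → BlueJet
Overall: BlueJet 83/245 = 33.9%, SkyWest 144/261 = 55.2% → SkyWest
BlueJet wins each route group but SkyWest wins overall — the comparison reverses. BlueJet's flights skew toward long-haul, which has a lower base rate.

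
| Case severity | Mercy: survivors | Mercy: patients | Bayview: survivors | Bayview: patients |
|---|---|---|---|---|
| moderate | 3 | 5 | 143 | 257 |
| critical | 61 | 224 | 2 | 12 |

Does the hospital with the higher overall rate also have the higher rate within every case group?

Moderate: Mercy 3/5 = 60.0%, Bayview 143/257 = 55.6% → Mercy
Critical: Mercy 61/224 = 27.2%, Bayview 2/12 = 16.7% → Mercy
Overall: Mercy 64/229 = 27.9%, Bayview 145/269 = 53.9% → Bayview
Mercy wins each case group but Bayview wins overall — the comparison reverses. Mercy's patients skew toward critical, which has a lower base rate.

No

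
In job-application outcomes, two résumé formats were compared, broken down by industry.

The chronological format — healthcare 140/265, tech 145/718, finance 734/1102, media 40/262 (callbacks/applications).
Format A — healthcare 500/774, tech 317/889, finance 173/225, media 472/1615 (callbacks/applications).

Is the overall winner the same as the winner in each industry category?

No

Healthcare: the chronological format 140/265 = 52.8%, Format A 500/774 = 64.6% → Format A
Tech: the chronological format 145/718 = 20.2%, Format A 317/889 = 35.7% → Format A
Finance: the chronological format 734/1102 = 66.6%, Format A 173/225 = 76.9% → Format A
Media: the chronological format 40/262 = 15.3%, Format A 472/1615 = 29.2% → Format A
Overall: the chronological format 1059/2347 = 45.1%, Format A 1462/3503 = 41.7% → the chronological format
Format A wins each industry group but the chronological format wins overall — the comparison reverses. Format A's applications skew toward media, which has a lower base rate.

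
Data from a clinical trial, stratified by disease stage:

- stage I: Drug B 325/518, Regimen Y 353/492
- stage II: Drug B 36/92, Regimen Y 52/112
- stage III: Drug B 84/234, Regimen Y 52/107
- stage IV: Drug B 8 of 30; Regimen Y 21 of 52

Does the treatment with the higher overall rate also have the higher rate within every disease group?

Stage I: Drug B 325/518 = 62.7%, Regimen Y 353/492 = 71.7% → Regimen Y
Stage II: Drug B 36/92 = 39.1%, Regimen Y 52/112 = 46.4% → Regimen Y
Stage III: Drug B 84/234 = 35.9%, Regimen Y 52/107 = 48.6% → Regimen Y
Stage IV: Drug B 8/30 = 26.7%, Regimen Y 21/52 = 40.4% → Regimen Y
Overall: Drug B 453/874 = 51.8%, Regimen Y 478/763 = 62.6% → Regimen Y
Regimen Y wins overall and in every disease group — no reversal.

Yes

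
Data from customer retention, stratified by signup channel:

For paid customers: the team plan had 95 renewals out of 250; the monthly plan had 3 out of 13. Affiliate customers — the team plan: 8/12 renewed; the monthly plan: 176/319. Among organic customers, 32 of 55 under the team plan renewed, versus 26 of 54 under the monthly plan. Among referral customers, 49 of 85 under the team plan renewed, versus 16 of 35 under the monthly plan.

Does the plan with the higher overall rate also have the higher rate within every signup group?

No

Paid: the team plan 95/250 = 38.0%, the monthly plan 3/13 = 23.1% → the team plan
Affiliate: the team plan 8/12 = 66.7%, the monthly plan 176/319 = 55.2% → the team plan
Organic: the team plan 32/55 = 58.2%, the monthly plan 26/54 = 48.1% → the team plan
Referral: the team plan 49/85 = 57.6%, the monthly plan 16/35 = 45.7% → the team plan
Overall: the team plan 184/402 = 45.8%, the monthly plan 221/421 = 52.5% → the monthly plan
The team plan wins each signup group but the monthly plan wins overall — the comparison reverses. The team plan's customers skew toward paid, which has a lower base rate.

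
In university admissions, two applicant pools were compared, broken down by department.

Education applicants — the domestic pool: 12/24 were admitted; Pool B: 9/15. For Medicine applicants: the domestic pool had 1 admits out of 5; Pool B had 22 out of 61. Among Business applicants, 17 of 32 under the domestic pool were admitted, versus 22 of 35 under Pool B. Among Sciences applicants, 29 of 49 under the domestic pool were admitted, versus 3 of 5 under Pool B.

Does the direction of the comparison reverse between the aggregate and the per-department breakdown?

Education: the domestic pool 12/24 = 50.0%, Pool B 9/15 = 60.0% → Pool B
Medicine: the domestic pool 1/5 = 20.0%, Pool B 22/61 = 36.1% → Pool B
Business: the domestic pool 17/32 = 53.1%, Pool B 22/35 = 62.9% → Pool B
Sciences: the domestic pool 29/49 = 59.2%, Pool B 3/5 = 60.0% → Pool B
Overall: the domestic pool 59/110 = 53.6%, Pool B 56/116 = 48.3% → the domestic pool
Pool B wins each department group but the domestic pool wins overall — the comparison reverses. Pool B's applicants skew toward Medicine, which has a lower base rate.

Yes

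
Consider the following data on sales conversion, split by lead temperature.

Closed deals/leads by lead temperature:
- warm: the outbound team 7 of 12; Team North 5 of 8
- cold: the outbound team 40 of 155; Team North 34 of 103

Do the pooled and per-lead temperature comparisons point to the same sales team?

Yes

Warm: the outbound team 7/12 = 58.3%, Team North 5/8 = 62.5% → Team North
Cold: the outbound team 40/155 = 25.8%, Team North 34/103 = 33.0% → Team North
Overall: the outbound team 47/167 = 28.1%, Team North 39/111 = 35.1% → Team North
Team North wins overall and in every lead group — no reversal.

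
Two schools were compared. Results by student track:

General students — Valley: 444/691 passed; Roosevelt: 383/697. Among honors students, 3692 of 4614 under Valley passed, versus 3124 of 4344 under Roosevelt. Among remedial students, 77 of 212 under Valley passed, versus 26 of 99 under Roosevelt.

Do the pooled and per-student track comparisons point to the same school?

Yes

General: Valley 444/691 = 64.3%, Roosevelt 383/697 = 54.9% → Valley
Honors: Valley 3692/4614 = 80.0%, Roosevelt 3124/4344 = 71.9% → Valley
Remedial: Valley 77/212 = 36.3%, Roosevelt 26/99 = 26.3% → Valley
Overall: Valley 4213/5517 = 76.4%, Roosevelt 3533/5140 = 68.7% → Valley
Valley wins overall and in every student group — no reversal.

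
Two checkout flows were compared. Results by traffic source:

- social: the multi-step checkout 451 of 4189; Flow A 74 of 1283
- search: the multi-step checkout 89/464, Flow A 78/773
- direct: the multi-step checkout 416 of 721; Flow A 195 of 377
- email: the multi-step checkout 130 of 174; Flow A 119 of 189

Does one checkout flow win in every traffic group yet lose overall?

Social: the multi-step checkout 451/4189 = 10.8%, Flow A 74/1283 = 5.8% → the multi-step checkout
Search: the multi-step checkout 89/464 = 19.2%, Flow A 78/773 = 10.1% → the multi-step checkout
Direct: the multi-step checkout 416/721 = 57.7%, Flow A 195/377 = 51.7% → the multi-step checkout
Email: the multi-step checkout 130/174 = 74.7%, Flow A 119/189 = 63.0% → the multi-step checkout
Overall: the multi-step checkout 1086/5548 = 19.6%, Flow A 466/2622 = 17.8% → the multi-step checkout
The multi-step checkout wins overall and in every traffic group — no reversal.

No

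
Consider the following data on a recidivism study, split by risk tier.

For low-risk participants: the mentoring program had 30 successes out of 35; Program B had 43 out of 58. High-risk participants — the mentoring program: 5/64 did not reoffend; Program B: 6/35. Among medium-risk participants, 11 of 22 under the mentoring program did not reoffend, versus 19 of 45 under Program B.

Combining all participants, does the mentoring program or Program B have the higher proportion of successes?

Low-risk: the mentoring program 30/35 = 85.7%, Program B 43/58 = 74.1% → the mentoring program
High-risk: the mentoring program 5/64 = 7.8%, Program B 6/35 = 17.1% → Program B
Medium-risk: the mentoring program 11/22 = 50.0%, Program B 19/45 = 42.2% → the mentoring program
Overall: the mentoring program 46/121 = 38.0%, Program B 68/138 = 49.3% → Program B
(Neither sweeps every risk group, but Program B has the higher pooled rate.)

Program B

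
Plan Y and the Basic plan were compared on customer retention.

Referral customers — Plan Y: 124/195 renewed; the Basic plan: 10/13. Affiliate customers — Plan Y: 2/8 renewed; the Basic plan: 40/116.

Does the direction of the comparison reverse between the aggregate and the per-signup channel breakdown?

Yes

Referral: Plan Y 124/195 = 63.6%, the Basic plan 10/13 = 76.9% → the Basic plan
Affiliate: Plan Y 2/8 = 25.0%, the Basic plan 40/116 = 34.5% → the Basic plan
Overall: Plan Y 126/203 = 62.1%, the Basic plan 50/129 = 38.8% → Plan Y
The Basic plan wins each signup group but Plan Y wins overall — the comparison reverses. The Basic plan's customers skew toward affiliate, which has a lower base rate.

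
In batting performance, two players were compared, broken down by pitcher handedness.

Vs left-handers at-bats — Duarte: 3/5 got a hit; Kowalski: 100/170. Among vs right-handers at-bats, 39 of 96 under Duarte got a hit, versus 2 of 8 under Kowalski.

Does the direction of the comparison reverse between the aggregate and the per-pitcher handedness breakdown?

Yes

Vs left-handers: Duarte 3/5 = 60.0%, Kowalski 100/170 = 58.8% → Duarte
Vs right-handers: Duarte 39/96 = 40.6%, Kowalski 2/8 = 25.0% → Duarte
Overall: Duarte 42/101 = 41.6%, Kowalski 102/178 = 57.3% → Kowalski
Duarte wins each pitcher group but Kowalski wins overall — the comparison reverses. Duarte's at-bats skew toward vs right-handers, which has a lower base rate.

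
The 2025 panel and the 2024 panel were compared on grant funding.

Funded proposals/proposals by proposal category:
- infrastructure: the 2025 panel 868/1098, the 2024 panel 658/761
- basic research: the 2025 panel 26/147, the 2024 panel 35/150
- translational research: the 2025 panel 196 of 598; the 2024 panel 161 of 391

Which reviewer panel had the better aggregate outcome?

the 2024 panel

Infrastructure: the 2025 panel 868/1098 = 79.1%, the 2024 panel 658/761 = 86.5% → the 2024 panel
Basic research: the 2025 panel 26/147 = 17.7%, the 2024 panel 35/150 = 23.3% → the 2024 panel
Translational research: the 2025 panel 196/598 = 32.8%, the 2024 panel 161/391 = 41.2% → the 2024 panel
Overall: the 2025 panel 1090/1843 = 59.1%, the 2024 panel 854/1302 = 65.6% → the 2024 panel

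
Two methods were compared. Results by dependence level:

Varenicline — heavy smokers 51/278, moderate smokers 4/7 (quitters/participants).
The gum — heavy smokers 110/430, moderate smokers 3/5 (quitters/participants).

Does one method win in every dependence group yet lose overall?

No

Heavy smokers: varenicline 51/278 = 18.3%, the gum 110/430 = 25.6% → the gum
Moderate smokers: varenicline 4/7 = 57.1%, the gum 3/5 = 60.0% → the gum
Overall: varenicline 55/285 = 19.3%, the gum 113/435 = 26.0% → the gum
The gum wins overall and in every dependence group — no reversal.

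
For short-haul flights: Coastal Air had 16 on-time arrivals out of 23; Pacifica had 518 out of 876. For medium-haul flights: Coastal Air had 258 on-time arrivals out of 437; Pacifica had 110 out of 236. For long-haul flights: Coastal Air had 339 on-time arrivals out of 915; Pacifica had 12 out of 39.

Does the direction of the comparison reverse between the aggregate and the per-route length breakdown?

Short-haul: Coastal Air 16/23 = 69.6%, Pacifica 518/876 = 59.1% → Coastal Air
Medium-haul: Coastal Air 258/437 = 59.0%, Pacifica 110/236 = 46.6% → Coastal Air
Long-haul: Coastal Air 339/915 = 37.0%, Pacifica 12/39 = 30.8% → Coastal Air
Overall: Coastal Air 613/1375 = 44.6%, Pacifica 640/1151 = 55.6% → Pacifica
Coastal Air wins each route group but Pacifica wins overall — the comparison reverses. Coastal Air's flights skew toward long-haul, which has a lower base rate.

Yes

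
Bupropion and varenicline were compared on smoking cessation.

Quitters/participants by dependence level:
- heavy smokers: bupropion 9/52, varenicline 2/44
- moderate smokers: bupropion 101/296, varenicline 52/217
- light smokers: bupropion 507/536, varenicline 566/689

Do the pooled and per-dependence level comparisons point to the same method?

Yes

Heavy smokers: bupropion 9/52 = 17.3%, varenicline 2/44 = 4.5% → bupropion
Moderate smokers: bupropion 101/296 = 34.1%, varenicline 52/217 = 24.0% → bupropion
Light smokers: bupropion 507/536 = 94.6%, varenicline 566/689 = 82.1% → bupropion
Overall: bupropion 617/884 = 69.8%, varenicline 620/950 = 65.3% → bupropion
Bupropion wins overall and in every dependence group — no reversal.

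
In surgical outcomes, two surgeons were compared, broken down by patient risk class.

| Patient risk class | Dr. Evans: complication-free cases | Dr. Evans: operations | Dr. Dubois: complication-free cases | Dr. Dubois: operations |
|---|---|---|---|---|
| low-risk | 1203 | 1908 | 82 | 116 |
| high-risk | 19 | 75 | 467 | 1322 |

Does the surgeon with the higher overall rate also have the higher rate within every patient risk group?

Low-risk: Dr. Evans 1203/1908 = 63.1%, Dr. Dubois 82/116 = 70.7% → Dr. Dubois
High-risk: Dr. Evans 19/75 = 25.3%, Dr. Dubois 467/1322 = 35.3% → Dr. Dubois
Overall: Dr. Evans 1222/1983 = 61.6%, Dr. Dubois 549/1438 = 38.2% → Dr. Evans
Dr. Dubois wins each patient risk group but Dr. Evans wins overall — the comparison reverses. Dr. Dubois's operations skew toward high-risk, which has a lower base rate.

No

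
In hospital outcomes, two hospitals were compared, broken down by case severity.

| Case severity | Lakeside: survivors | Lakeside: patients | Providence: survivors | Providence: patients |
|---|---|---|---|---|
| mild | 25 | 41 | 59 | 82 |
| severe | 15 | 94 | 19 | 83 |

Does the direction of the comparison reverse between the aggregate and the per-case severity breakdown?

Mild: Lakeside 25/41 = 61.0%, Providence 59/82 = 72.0% → Providence
Severe: Lakeside 15/94 = 16.0%, Providence 19/83 = 22.9% → Providence
Overall: Lakeside 40/135 = 29.6%, Providence 78/165 = 47.3% → Providence
Providence wins overall and in every case group — no reversal.

No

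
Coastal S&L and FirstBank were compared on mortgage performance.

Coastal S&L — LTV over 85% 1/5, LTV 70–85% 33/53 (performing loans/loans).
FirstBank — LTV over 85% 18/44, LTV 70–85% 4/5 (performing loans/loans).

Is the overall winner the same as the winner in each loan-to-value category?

No

LTV over 85%: Coastal S&L 1/5 = 20.0%, FirstBank 18/44 = 40.9% → FirstBank
LTV 70–85%: Coastal S&L 33/53 = 62.3%, FirstBank 4/5 = 80.0% → FirstBank
Overall: Coastal S&L 34/58 = 58.6%, FirstBank 22/49 = 44.9% → Coastal S&L
FirstBank wins each loan-to-value group but Coastal S&L wins overall — the comparison reverses. FirstBank's loans skew toward LTV over 85%, which has a lower base rate.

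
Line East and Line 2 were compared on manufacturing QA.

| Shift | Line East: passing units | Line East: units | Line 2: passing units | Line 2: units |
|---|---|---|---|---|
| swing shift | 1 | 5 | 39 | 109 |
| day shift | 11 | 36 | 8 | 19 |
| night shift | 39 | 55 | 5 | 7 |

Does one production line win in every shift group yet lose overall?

Yes

Swing shift: Line East 1/5 = 20.0%, Line 2 39/109 = 35.8% → Line 2
Day shift: Line East 11/36 = 30.6%, Line 2 8/19 = 42.1% → Line 2
Night shift: Line East 39/55 = 70.9%, Line 2 5/7 = 71.4% → Line 2
Overall: Line East 51/96 = 53.1%, Line 2 52/135 = 38.5% → Line East
Line 2 wins each shift group but Line East wins overall — the comparison reverses. Line 2's units skew toward swing shift, which has a lower base rate.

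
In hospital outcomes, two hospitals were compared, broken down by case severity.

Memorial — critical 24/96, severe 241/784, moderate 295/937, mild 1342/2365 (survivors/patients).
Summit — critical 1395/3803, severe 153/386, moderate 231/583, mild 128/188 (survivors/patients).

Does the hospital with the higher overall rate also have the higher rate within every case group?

Critical: Memorial 24/96 = 25.0%, Summit 1395/3803 = 36.7% → Summit
Severe: Memorial 241/784 = 30.7%, Summit 153/386 = 39.6% → Summit
Moderate: Memorial 295/937 = 31.5%, Summit 231/583 = 39.6% → Summit
Mild: Memorial 1342/2365 = 56.7%, Summit 128/188 = 68.1% → Summit
Overall: Memorial 1902/4182 = 45.5%, Summit 1907/4960 = 38.4% → Memorial
Summit wins each case group but Memorial wins overall — the comparison reverses. Summit's patients skew toward critical, which has a lower base rate.

No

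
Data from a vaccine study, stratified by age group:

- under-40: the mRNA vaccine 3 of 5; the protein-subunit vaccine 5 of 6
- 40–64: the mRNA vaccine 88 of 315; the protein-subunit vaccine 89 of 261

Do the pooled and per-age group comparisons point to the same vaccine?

Yes

Under-40: the mRNA vaccine 3/5 = 60.0%, the protein-subunit vaccine 5/6 = 83.3% → the protein-subunit vaccine
40–64: the mRNA vaccine 88/315 = 27.9%, the protein-subunit vaccine 89/261 = 34.1% → the protein-subunit vaccine
Overall: the mRNA vaccine 91/320 = 28.4%, the protein-subunit vaccine 94/267 = 35.2% → the protein-subunit vaccine
The protein-subunit vaccine wins overall and in every age group — no reversal.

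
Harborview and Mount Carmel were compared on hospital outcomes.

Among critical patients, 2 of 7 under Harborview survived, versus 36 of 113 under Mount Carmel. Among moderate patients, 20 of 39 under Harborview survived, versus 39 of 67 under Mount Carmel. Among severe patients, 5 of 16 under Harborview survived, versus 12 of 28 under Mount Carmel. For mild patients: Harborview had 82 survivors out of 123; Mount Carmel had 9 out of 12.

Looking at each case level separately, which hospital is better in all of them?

Mount Carmel

Critical: Harborview 2/7 = 28.6%, Mount Carmel 36/113 = 31.9% → Mount Carmel
Moderate: Harborview 20/39 = 51.3%, Mount Carmel 39/67 = 58.2% → Mount Carmel
Severe: Harborview 5/16 = 31.2%, Mount Carmel 12/28 = 42.9% → Mount Carmel
Mild: Harborview 82/123 = 66.7%, Mount Carmel 9/12 = 75.0% → Mount Carmel
Mount Carmel has the higher rate in all 4 groups.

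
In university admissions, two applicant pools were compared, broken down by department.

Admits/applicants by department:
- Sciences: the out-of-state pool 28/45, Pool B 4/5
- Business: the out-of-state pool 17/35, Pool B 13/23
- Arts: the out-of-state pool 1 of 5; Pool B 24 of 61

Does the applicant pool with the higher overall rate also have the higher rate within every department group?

Sciences: the out-of-state pool 28/45 = 62.2%, Pool B 4/5 = 80.0% → Pool B
Business: the out-of-state pool 17/35 = 48.6%, Pool B 13/23 = 56.5% → Pool B
Arts: the out-of-state pool 1/5 = 20.0%, Pool B 24/61 = 39.3% → Pool B
Overall: the out-of-state pool 46/85 = 54.1%, Pool B 41/89 = 46.1% → the out-of-state pool
Pool B wins each department group but the out-of-state pool wins overall — the comparison reverses. Pool B's applicants skew toward Arts, which has a lower base rate.

No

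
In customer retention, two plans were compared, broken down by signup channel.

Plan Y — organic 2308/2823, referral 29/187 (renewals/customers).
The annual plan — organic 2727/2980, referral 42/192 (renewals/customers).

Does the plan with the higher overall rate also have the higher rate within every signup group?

Yes

Organic: Plan Y 2308/2823 = 81.8%, the annual plan 2727/2980 = 91.5% → the annual plan
Referral: Plan Y 29/187 = 15.5%, the annual plan 42/192 = 21.9% → the annual plan
Overall: Plan Y 2337/3010 = 77.6%, the annual plan 2769/3172 = 87.3% → the annual plan
The annual plan wins overall and in every signup group — no reversal.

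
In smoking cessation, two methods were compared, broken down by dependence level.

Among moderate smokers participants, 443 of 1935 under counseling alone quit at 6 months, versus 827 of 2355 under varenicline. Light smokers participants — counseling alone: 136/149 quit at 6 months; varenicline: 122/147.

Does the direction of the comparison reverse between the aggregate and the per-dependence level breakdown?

Moderate smokers: counseling alone 443/1935 = 22.9%, varenicline 827/2355 = 35.1% → varenicline
Light smokers: counseling alone 136/149 = 91.3%, varenicline 122/147 = 83.0% → counseling alone
Overall: counseling alone 579/2084 = 27.8%, varenicline 949/2502 = 37.9% → varenicline
Neither sweeps: counseling alone wins 1 of 2 groups, varenicline wins 1. Varenicline wins overall but not every group — no Simpson reversal.

No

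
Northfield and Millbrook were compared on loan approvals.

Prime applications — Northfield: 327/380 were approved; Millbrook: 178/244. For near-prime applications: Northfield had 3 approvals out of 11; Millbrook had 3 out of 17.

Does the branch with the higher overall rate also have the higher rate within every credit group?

Prime: Northfield 327/380 = 86.1%, Millbrook 178/244 = 73.0% → Northfield
Near-prime: Northfield 3/11 = 27.3%, Millbrook 3/17 = 17.6% → Northfield
Overall: Northfield 330/391 = 84.4%, Millbrook 181/261 = 69.3% → Northfield
Northfield wins overall and in every credit group — no reversal.

Yes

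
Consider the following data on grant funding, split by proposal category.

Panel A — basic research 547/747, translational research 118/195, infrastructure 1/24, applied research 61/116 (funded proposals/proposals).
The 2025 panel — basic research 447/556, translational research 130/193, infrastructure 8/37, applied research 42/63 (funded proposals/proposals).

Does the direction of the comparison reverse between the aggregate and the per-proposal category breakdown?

Basic research: Panel A 547/747 = 73.2%, the 2025 panel 447/556 = 80.4% → the 2025 panel
Translational research: Panel A 118/195 = 60.5%, the 2025 panel 130/193 = 67.4% → the 2025 panel
Infrastructure: Panel A 1/24 = 4.2%, the 2025 panel 8/37 = 21.6% → the 2025 panel
Applied research: Panel A 61/116 = 52.6%, the 2025 panel 42/63 = 66.7% → the 2025 panel
Overall: Panel A 727/1082 = 67.2%, the 2025 panel 627/849 = 73.9% → the 2025 panel
The 2025 panel wins overall and in every proposal group — no reversal.

No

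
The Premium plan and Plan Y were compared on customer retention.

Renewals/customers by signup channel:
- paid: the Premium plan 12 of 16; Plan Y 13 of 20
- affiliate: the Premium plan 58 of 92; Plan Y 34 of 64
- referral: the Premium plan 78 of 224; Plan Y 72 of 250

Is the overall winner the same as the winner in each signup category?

Paid: the Premium plan 12/16 = 75.0%, Plan Y 13/20 = 65.0% → the Premium plan
Affiliate: the Premium plan 58/92 = 63.0%, Plan Y 34/64 = 53.1% → the Premium plan
Referral: the Premium plan 78/224 = 34.8%, Plan Y 72/250 = 28.8% → the Premium plan
Overall: the Premium plan 148/332 = 44.6%, Plan Y 119/334 = 35.6% → the Premium plan
The Premium plan wins overall and in every signup group — no reversal.

Yes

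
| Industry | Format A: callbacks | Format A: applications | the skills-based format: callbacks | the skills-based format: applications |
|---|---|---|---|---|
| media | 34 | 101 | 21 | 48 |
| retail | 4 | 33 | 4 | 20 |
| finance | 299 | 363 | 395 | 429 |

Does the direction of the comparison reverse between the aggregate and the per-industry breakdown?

No

Media: Format A 34/101 = 33.7%, the skills-based format 21/48 = 43.8% → the skills-based format
Retail: Format A 4/33 = 12.1%, the skills-based format 4/20 = 20.0% → the skills-based format
Finance: Format A 299/363 = 82.4%, the skills-based format 395/429 = 92.1% → the skills-based format
Overall: Format A 337/497 = 67.8%, the skills-based format 420/497 = 84.5% → the skills-based format
The skills-based format wins overall and in every industry group — no reversal.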